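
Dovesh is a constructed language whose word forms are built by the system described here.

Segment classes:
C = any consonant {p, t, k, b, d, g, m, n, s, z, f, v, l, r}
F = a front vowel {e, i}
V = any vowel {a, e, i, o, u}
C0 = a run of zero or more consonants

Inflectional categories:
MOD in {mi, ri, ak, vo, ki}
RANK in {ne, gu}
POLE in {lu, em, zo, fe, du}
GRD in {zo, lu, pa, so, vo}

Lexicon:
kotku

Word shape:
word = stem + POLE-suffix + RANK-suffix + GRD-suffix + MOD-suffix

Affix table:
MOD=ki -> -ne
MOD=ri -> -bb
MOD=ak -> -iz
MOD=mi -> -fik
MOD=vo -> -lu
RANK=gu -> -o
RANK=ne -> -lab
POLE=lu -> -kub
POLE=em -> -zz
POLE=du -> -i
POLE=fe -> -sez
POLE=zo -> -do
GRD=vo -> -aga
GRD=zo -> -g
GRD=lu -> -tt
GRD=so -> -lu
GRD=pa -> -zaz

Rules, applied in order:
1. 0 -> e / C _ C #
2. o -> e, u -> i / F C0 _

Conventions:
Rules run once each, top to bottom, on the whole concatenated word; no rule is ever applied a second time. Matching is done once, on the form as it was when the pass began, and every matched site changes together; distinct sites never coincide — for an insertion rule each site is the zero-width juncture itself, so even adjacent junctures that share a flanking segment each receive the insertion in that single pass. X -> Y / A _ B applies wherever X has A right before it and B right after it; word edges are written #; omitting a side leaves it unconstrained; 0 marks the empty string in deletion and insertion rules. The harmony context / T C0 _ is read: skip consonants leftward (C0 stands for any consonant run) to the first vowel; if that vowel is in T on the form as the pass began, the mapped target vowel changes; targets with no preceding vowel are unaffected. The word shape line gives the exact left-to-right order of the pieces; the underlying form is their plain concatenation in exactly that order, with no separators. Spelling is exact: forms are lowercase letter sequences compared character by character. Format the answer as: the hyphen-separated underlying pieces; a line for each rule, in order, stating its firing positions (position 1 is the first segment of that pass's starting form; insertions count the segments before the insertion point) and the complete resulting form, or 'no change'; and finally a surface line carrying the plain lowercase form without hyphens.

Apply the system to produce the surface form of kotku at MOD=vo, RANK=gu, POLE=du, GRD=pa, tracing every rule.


underlying: kotku-i-o-zaz-lu
1. 0 -> e / C _ C #: no change
2. o -> e, u -> i / F C0 _: fires at position(s) 7: kotkuiezazlu
surface: kotkuiezazlu


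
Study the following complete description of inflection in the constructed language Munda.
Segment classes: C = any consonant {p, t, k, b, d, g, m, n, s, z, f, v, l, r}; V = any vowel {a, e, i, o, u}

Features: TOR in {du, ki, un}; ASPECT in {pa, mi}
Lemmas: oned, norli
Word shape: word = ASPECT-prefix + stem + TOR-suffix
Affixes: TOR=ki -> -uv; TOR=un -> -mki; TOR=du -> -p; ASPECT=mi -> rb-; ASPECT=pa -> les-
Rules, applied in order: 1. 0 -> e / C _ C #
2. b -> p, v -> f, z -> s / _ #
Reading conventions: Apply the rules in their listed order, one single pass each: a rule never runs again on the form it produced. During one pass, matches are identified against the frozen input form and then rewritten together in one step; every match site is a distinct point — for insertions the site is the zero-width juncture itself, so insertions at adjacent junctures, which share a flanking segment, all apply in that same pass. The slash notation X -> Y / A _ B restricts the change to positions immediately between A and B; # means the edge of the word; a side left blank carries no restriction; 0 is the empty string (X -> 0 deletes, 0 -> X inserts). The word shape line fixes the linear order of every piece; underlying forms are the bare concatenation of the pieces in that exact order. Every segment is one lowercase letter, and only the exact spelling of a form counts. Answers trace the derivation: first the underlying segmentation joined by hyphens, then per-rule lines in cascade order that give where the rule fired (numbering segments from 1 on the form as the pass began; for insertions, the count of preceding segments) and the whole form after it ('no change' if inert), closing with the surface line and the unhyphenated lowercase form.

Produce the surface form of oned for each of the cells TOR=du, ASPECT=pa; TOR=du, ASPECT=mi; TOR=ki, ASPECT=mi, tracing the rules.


cell TOR=du, ASPECT=pa:
underlying: les-oned-p
1. 0 -> e / C _ C #: inserts after position(s) 7: lesonedep
2. b -> p, v -> f, z -> s / _ #: no change
surface: lesonedep

cell TOR=du, ASPECT=mi:
underlying: rb-oned-p
1. 0 -> e / C _ C #: inserts after position(s) 6: rbonedep
2. b -> p, v -> f, z -> s / _ #: no change
surface: rbonedep

cell TOR=ki, ASPECT=mi:
underlying: rb-oned-uv
1. 0 -> e / C _ C #: no change
2. b -> p, v -> f, z -> s / _ #: fires at position(s) 8: rboneduf
surface: rboneduf


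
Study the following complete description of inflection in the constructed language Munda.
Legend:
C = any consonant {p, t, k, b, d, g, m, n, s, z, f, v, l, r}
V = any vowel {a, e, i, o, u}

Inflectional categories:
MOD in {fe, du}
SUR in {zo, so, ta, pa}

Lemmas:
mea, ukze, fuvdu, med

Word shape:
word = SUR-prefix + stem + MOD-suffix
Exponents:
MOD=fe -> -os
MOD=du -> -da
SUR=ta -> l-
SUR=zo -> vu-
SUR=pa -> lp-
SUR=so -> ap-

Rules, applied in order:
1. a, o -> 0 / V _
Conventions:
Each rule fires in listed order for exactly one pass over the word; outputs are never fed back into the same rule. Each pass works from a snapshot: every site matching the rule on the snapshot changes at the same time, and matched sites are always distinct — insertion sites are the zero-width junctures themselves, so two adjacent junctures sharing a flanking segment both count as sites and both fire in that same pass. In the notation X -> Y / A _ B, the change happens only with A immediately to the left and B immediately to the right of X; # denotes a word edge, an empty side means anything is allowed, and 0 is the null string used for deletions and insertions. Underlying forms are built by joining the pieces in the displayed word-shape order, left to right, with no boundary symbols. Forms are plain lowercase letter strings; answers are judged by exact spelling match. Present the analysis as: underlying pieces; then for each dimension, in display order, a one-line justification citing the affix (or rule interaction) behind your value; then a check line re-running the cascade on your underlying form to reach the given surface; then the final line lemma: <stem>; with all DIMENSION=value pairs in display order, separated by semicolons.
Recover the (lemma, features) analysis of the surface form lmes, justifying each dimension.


underlying: l-mea-os
MOD=fe - signalled by the affix -os
SUR=ta - signalled by the affix l-
check: lmeaos -> lmes
lemma: mea; MOD=fe; SUR=ta


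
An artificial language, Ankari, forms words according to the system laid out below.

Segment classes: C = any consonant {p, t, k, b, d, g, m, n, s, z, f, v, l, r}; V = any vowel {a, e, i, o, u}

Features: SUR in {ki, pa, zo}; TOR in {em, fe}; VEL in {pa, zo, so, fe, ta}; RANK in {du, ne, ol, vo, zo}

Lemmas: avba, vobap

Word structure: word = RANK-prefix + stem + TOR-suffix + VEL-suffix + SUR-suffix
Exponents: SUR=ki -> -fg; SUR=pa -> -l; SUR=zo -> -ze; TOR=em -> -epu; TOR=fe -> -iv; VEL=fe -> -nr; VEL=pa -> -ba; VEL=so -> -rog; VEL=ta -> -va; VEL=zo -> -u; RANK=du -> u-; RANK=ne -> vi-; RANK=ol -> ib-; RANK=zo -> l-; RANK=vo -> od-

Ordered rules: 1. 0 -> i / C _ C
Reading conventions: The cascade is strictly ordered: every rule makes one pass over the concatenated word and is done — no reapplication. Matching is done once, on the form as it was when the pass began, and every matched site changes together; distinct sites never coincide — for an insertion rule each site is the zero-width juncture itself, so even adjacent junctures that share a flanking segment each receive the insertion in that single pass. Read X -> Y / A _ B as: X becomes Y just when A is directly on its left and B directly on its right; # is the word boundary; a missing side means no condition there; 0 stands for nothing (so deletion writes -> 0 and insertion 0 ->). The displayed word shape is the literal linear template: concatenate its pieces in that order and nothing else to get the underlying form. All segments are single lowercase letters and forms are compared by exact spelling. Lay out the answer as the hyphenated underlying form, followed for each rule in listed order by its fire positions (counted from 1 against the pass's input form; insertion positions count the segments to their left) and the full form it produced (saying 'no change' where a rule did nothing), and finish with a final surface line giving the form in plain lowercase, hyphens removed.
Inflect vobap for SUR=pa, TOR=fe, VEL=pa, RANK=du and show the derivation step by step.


underlying: u-vobap-iv-ba-l
1. 0 -> i / C _ C: inserts after position(s) 8: uvobapivibal
surface: uvobapivibal


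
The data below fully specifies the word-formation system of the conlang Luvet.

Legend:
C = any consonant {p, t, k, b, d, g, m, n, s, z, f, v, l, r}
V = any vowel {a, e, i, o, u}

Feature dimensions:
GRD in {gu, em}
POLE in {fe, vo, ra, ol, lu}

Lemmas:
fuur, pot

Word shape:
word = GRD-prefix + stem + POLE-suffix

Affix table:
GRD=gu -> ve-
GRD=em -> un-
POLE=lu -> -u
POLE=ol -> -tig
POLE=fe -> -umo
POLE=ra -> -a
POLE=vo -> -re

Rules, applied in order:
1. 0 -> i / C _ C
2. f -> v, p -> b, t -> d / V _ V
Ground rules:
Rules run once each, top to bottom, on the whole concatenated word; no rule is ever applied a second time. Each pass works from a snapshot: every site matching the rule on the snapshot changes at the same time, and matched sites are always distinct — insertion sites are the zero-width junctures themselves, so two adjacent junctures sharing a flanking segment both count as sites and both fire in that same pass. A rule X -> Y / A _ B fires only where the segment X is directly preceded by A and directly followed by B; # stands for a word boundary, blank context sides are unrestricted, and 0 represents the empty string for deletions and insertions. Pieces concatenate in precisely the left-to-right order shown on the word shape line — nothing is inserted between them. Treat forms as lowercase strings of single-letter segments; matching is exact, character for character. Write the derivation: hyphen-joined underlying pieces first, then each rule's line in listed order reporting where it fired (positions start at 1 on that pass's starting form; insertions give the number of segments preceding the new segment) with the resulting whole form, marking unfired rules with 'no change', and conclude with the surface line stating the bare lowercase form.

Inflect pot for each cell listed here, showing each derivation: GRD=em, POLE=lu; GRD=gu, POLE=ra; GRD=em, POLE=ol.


cell GRD=em, POLE=lu:
underlying: un-pot-u
1. 0 -> i / C _ C: inserts after position(s) 2: unipotu
2. f -> v, p -> b, t -> d / V _ V: fires at position(s) 4, 6: unibodu
surface: unibodu

cell GRD=gu, POLE=ra:
underlying: ve-pot-a
1. 0 -> i / C _ C: no change
2. f -> v, p -> b, t -> d / V _ V: fires at position(s) 3, 5: veboda
surface: veboda

cell GRD=em, POLE=ol:
underlying: un-pot-tig
1. 0 -> i / C _ C: inserts after position(s) 2, 5: unipotitig
2. f -> v, p -> b, t -> d / V _ V: fires at position(s) 4, 6, 8: unibodidig
surface: unibodidig


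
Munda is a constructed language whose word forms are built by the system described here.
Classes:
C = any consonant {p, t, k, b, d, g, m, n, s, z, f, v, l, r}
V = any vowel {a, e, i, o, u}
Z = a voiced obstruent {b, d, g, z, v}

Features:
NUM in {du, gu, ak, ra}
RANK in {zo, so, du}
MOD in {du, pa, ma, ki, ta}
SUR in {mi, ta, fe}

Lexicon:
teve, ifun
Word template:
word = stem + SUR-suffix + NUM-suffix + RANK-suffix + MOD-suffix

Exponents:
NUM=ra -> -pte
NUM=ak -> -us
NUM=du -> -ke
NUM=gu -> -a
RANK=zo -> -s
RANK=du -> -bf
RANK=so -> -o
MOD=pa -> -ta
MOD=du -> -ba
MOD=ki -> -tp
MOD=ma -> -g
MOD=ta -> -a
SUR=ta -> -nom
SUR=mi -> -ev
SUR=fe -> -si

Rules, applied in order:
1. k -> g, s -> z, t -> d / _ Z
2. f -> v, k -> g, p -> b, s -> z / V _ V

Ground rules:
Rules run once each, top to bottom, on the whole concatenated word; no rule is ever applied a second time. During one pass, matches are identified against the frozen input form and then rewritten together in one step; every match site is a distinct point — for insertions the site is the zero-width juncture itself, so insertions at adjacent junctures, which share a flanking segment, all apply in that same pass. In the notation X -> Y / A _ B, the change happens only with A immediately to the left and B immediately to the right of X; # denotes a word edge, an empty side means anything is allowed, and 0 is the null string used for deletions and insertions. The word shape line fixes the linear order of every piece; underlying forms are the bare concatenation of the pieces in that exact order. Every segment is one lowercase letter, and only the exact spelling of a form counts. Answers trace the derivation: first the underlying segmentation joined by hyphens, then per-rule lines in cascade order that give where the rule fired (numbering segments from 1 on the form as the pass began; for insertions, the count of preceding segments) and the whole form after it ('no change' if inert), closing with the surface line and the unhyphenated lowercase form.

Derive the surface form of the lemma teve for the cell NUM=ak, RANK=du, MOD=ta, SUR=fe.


underlying: teve-si-us-bf-a
1. k -> g, s -> z, t -> d / _ Z: fires at position(s) 8: tevesiuzbfa
2. f -> v, k -> g, p -> b, s -> z / V _ V: fires at position(s) 5: teveziuzbfa
surface: teveziuzbfa


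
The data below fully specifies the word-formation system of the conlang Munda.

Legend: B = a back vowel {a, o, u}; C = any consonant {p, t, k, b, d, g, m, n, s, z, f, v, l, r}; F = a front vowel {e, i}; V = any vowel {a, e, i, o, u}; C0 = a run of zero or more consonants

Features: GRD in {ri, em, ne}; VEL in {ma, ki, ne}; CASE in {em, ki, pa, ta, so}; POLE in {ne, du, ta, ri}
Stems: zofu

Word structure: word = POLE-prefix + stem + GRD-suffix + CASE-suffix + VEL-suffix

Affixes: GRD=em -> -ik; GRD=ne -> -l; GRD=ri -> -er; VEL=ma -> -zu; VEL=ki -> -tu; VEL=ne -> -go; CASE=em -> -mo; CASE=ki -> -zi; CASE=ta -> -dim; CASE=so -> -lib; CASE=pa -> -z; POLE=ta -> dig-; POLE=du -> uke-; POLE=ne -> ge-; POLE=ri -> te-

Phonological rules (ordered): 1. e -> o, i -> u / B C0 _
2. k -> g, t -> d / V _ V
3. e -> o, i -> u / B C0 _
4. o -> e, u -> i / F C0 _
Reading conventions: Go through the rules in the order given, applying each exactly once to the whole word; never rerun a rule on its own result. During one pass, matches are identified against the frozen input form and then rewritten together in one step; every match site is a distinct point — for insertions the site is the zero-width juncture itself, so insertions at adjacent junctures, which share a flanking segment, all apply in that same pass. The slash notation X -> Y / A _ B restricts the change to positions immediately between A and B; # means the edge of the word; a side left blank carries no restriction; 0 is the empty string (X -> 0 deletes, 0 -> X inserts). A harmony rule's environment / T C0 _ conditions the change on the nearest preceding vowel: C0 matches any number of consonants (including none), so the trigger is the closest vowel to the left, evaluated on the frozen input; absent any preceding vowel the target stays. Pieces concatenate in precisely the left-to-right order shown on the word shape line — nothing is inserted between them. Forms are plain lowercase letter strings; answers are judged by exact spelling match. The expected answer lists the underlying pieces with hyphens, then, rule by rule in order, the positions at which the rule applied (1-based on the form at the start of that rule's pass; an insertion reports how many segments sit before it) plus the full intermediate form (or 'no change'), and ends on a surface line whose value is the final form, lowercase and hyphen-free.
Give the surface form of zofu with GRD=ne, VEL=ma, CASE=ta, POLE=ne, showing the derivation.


underlying: ge-zofu-l-dim-zu
1. e -> o, i -> u / B C0 _: fires at position(s) 9: gezofuldumzu
2. k -> g, t -> d / V _ V: no change
3. e -> o, i -> u / B C0 _: no change
4. o -> e, u -> i / F C0 _: fires at position(s) 4: gezefuldumzu
surface: gezefuldumzu


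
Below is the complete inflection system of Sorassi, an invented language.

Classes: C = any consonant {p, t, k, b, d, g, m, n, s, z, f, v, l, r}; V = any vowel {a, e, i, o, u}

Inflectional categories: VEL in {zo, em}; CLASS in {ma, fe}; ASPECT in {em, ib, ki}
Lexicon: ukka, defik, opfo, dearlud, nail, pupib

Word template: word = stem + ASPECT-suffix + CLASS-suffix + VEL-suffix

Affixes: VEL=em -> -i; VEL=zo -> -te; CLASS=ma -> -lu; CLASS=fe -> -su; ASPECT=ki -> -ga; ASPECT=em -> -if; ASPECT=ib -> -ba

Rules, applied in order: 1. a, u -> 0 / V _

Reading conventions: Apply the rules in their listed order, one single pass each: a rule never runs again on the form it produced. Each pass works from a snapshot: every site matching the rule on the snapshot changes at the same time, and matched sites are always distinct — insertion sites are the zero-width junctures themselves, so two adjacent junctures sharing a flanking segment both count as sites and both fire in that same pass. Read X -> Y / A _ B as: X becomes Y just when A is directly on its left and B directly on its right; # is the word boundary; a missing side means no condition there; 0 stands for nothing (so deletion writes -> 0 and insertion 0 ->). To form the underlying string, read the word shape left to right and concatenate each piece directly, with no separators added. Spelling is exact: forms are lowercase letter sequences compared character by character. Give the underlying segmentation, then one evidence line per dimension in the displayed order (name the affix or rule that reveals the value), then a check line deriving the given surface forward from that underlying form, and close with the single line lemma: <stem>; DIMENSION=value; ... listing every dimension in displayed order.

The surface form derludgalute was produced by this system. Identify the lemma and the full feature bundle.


underlying: dearlud-ga-lu-te
VEL=zo - signalled by the affix -te
CLASS=ma - signalled by the affix -lu
ASPECT=ki - signalled by the affix -ga
check: dearludgalute -> derludgalute
lemma: dearlud; VEL=zo; CLASS=ma; ASPECT=ki


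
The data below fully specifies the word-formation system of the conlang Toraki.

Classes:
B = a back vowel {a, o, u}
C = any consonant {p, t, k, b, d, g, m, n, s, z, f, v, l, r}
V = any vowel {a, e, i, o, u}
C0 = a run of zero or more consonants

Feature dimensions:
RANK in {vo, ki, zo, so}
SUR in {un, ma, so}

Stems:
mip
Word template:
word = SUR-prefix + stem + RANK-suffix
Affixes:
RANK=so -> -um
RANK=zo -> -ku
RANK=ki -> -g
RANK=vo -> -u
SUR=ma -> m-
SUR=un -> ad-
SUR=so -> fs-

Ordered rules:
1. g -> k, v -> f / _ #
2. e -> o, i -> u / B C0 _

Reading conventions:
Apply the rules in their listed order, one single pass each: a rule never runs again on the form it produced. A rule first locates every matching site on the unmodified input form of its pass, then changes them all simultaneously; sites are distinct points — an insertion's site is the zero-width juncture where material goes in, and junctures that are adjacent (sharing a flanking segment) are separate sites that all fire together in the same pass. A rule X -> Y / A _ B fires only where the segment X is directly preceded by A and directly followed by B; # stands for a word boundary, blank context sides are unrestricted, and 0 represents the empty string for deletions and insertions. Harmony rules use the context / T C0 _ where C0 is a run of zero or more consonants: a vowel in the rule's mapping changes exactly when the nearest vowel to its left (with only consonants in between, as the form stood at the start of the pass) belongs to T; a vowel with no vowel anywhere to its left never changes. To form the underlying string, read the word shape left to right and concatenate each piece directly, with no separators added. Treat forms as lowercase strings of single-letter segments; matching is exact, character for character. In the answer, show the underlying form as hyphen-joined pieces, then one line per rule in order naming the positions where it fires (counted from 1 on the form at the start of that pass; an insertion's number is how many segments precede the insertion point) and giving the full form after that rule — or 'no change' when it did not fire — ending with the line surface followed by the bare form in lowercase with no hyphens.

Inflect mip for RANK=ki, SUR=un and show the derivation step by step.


underlying: ad-mip-g
1. g -> k, v -> f / _ #: fires at position(s) 6: admipk
2. e -> o, i -> u / B C0 _: fires at position(s) 4: admupk
surface: admupk


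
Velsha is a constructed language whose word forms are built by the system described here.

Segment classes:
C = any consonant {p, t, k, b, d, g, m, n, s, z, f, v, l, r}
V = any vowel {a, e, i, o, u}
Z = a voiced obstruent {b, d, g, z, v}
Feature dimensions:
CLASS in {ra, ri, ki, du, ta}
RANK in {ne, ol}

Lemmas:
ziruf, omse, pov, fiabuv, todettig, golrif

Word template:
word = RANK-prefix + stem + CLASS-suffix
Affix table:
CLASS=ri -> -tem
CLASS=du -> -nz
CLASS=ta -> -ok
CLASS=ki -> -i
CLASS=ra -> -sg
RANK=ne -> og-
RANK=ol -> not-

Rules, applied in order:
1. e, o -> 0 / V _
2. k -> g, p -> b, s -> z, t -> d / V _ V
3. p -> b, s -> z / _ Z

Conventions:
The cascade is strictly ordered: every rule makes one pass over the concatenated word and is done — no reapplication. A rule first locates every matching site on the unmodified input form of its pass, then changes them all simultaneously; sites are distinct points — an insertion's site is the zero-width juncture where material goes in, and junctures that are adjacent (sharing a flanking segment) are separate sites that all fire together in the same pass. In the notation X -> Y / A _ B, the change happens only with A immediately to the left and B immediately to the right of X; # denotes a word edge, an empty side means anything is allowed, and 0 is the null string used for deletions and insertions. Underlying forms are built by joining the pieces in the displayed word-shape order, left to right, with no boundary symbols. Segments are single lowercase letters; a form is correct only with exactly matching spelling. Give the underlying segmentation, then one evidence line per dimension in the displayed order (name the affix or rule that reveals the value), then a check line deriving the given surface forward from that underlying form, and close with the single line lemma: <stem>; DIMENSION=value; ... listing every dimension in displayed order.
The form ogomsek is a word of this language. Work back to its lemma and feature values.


underlying: og-omse-ok
CLASS=ta - signalled by the affix -ok
RANK=ne - signalled by the affix og-
check: ogomseok -> ogomsek -> ogomsek -> ogomsek
lemma: omse; CLASS=ta; RANK=ne


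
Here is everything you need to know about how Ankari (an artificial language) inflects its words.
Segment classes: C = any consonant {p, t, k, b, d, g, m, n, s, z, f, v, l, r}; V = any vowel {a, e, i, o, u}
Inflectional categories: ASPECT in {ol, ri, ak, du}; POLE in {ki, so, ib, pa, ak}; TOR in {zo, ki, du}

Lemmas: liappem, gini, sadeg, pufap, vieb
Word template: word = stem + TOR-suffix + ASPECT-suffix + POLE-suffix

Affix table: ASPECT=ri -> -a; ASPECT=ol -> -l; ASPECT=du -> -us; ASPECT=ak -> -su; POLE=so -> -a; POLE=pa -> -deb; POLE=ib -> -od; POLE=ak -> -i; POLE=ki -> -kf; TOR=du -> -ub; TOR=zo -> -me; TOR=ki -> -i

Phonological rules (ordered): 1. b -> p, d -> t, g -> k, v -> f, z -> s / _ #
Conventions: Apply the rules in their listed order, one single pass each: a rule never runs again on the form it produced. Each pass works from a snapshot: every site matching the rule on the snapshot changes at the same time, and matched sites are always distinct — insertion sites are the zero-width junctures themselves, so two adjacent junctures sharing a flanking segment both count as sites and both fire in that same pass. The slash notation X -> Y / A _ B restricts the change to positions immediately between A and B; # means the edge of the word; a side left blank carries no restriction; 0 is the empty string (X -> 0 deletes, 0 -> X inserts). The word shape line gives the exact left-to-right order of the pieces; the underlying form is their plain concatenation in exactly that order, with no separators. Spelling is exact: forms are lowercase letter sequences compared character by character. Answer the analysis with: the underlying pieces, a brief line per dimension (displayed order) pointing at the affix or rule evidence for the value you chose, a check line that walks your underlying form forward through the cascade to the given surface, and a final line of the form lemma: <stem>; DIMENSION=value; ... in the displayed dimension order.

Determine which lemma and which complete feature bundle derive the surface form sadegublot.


underlying: sadeg-ub-l-od
ASPECT=ol - signalled by the affix -l
POLE=ib - signalled by the affix -od
TOR=du - signalled by the affix -ub
check: sadegublod -> sadegublot
lemma: sadeg; ASPECT=ol; POLE=ib; TOR=du


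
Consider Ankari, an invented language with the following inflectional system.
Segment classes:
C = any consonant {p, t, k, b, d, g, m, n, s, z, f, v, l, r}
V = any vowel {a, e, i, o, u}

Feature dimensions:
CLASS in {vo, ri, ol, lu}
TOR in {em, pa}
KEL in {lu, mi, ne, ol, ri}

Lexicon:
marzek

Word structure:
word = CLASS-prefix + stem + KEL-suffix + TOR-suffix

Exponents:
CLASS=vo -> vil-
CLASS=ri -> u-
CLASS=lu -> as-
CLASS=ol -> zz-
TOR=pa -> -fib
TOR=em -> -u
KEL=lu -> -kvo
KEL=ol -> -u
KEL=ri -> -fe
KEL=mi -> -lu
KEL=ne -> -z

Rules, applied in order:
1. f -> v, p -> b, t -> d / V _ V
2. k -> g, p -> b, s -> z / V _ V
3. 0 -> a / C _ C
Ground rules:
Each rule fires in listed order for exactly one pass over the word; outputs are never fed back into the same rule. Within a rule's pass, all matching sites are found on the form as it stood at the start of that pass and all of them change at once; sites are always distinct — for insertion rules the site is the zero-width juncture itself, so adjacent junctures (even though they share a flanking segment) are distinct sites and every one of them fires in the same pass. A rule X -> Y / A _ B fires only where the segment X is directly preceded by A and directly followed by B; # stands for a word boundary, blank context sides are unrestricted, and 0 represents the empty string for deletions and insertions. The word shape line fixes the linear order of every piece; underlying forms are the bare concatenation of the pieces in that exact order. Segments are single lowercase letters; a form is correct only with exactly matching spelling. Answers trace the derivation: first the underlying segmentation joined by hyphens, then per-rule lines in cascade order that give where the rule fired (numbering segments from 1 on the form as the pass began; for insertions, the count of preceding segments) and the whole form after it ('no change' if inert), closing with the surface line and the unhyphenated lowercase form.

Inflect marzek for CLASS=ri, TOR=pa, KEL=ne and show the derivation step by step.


underlying: u-marzek-z-fib
1. f -> v, p -> b, t -> d / V _ V: no change
2. k -> g, p -> b, s -> z / V _ V: no change
3. 0 -> a / C _ C: inserts after position(s) 4, 7, 8: umarazekazafib
surface: umarazekazafib


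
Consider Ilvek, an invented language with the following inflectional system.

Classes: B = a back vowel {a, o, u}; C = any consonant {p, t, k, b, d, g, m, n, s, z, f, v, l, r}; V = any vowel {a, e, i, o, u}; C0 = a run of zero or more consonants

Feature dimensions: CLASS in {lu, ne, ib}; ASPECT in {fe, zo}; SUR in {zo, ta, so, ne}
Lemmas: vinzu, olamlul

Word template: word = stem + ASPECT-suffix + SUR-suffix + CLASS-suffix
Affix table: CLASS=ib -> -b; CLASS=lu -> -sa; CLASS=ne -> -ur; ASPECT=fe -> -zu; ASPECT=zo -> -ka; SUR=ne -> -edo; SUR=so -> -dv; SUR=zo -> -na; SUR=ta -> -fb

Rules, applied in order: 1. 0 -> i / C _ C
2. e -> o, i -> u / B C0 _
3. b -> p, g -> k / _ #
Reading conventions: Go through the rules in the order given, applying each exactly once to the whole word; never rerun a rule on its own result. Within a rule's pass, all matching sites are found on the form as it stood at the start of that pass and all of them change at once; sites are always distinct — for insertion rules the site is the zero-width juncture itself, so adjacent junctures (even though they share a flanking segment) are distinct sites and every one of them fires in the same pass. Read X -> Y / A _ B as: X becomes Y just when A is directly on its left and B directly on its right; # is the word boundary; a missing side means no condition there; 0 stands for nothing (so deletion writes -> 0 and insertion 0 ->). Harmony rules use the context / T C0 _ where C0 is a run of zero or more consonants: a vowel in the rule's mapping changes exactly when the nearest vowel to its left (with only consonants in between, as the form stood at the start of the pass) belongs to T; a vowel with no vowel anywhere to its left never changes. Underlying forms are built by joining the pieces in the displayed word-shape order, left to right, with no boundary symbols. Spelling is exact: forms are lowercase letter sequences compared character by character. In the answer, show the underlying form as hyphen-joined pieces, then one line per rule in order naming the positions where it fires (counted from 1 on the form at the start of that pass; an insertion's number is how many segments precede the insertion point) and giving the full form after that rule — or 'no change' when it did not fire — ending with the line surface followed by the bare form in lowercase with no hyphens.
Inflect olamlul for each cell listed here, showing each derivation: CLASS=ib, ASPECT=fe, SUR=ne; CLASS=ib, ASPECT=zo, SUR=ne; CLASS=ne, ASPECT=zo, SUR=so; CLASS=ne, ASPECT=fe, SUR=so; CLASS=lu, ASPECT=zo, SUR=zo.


cell CLASS=ib, ASPECT=fe, SUR=ne:
underlying: olamlul-zu-edo-b
1. 0 -> i / C _ C: inserts after position(s) 4, 7: olamilulizuedob
2. e -> o, i -> u / B C0 _: fires at position(s) 5, 9, 12: olamululuzuodob
3. b -> p, g -> k / _ #: fires at position(s) 15: olamululuzuodop
surface: olamululuzuodop

cell CLASS=ib, ASPECT=zo, SUR=ne:
underlying: olamlul-ka-edo-b
1. 0 -> i / C _ C: inserts after position(s) 4, 7: olamilulikaedob
2. e -> o, i -> u / B C0 _: fires at position(s) 5, 9, 12: olamululukaodob
3. b -> p, g -> k / _ #: fires at position(s) 15: olamululukaodop
surface: olamululukaodop

cell CLASS=ne, ASPECT=zo, SUR=so:
underlying: olamlul-ka-dv-ur
1. 0 -> i / C _ C: inserts after position(s) 4, 7, 10: olamilulikadivur
2. e -> o, i -> u / B C0 _: fires at position(s) 5, 9, 13: olamululukaduvur
3. b -> p, g -> k / _ #: no change
surface: olamululukaduvur

cell CLASS=ne, ASPECT=fe, SUR=so:
underlying: olamlul-zu-dv-ur
1. 0 -> i / C _ C: inserts after position(s) 4, 7, 10: olamilulizudivur
2. e -> o, i -> u / B C0 _: fires at position(s) 5, 9, 13: olamululuzuduvur
3. b -> p, g -> k / _ #: no change
surface: olamululuzuduvur

cell CLASS=lu, ASPECT=zo, SUR=zo:
underlying: olamlul-ka-na-sa
1. 0 -> i / C _ C: inserts after position(s) 4, 7: olamilulikanasa
2. e -> o, i -> u / B C0 _: fires at position(s) 5, 9: olamululukanasa
3. b -> p, g -> k / _ #: no change
surface: olamululukanasa


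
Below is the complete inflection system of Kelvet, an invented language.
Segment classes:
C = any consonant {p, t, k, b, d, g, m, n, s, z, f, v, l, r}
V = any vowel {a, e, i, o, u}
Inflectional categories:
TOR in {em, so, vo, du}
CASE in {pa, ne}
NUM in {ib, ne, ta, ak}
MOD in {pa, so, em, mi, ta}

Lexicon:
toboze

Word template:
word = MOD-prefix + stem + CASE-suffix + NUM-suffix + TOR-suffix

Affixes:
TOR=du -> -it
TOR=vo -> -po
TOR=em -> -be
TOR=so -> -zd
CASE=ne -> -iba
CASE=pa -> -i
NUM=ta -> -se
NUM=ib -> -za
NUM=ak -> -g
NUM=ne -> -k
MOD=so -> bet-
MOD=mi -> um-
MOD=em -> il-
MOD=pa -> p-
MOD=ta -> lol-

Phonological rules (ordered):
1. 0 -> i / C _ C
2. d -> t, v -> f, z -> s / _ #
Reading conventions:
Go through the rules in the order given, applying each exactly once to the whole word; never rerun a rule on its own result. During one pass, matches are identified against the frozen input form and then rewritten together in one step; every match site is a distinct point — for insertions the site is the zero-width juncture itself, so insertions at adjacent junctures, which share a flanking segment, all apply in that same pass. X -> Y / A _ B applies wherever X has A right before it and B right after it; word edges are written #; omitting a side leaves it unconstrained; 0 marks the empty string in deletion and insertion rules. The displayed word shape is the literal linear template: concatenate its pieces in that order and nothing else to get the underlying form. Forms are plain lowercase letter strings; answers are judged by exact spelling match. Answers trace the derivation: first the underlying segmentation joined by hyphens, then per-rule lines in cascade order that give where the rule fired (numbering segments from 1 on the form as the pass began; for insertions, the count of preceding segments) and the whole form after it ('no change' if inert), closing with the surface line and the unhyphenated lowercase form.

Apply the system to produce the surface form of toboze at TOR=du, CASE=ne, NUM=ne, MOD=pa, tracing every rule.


underlying: p-toboze-iba-k-it
1. 0 -> i / C _ C: inserts after position(s) 1: pitobozeibakit
2. d -> t, v -> f, z -> s / _ #: no change
surface: pitobozeibakit


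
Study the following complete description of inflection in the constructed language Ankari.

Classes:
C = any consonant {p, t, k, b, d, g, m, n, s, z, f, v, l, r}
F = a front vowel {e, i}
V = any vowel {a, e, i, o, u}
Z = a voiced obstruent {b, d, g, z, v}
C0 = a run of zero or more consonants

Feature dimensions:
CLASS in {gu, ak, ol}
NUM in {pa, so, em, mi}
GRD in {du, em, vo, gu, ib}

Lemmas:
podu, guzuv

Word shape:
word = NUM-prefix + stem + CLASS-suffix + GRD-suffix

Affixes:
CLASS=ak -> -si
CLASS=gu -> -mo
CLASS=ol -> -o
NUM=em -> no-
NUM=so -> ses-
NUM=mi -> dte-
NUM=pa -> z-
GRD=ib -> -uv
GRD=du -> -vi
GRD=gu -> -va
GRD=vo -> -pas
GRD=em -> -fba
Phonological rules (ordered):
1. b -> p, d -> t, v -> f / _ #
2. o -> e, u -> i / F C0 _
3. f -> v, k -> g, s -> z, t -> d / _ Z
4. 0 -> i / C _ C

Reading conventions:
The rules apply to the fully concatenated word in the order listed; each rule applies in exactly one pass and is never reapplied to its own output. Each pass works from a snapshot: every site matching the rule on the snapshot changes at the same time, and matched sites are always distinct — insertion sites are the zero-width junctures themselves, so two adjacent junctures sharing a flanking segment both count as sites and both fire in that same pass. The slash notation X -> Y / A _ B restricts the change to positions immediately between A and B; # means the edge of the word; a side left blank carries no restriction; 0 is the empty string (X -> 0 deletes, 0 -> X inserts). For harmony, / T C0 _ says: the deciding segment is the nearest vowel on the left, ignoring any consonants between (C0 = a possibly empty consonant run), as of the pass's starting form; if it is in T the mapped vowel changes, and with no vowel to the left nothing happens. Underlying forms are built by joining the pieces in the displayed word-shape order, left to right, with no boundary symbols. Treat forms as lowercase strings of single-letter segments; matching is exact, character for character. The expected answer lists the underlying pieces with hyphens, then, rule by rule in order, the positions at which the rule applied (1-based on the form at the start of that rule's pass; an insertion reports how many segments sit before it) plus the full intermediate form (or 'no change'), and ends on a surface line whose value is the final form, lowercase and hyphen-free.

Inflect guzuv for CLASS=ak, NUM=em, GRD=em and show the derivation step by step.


underlying: no-guzuv-si-fba
1. b -> p, d -> t, v -> f / _ #: no change
2. o -> e, u -> i / F C0 _: no change
3. f -> v, k -> g, s -> z, t -> d / _ Z: fires at position(s) 10: noguzuvsivba
4. 0 -> i / C _ C: inserts after position(s) 7, 10: noguzuvisiviba
surface: noguzuvisiviba


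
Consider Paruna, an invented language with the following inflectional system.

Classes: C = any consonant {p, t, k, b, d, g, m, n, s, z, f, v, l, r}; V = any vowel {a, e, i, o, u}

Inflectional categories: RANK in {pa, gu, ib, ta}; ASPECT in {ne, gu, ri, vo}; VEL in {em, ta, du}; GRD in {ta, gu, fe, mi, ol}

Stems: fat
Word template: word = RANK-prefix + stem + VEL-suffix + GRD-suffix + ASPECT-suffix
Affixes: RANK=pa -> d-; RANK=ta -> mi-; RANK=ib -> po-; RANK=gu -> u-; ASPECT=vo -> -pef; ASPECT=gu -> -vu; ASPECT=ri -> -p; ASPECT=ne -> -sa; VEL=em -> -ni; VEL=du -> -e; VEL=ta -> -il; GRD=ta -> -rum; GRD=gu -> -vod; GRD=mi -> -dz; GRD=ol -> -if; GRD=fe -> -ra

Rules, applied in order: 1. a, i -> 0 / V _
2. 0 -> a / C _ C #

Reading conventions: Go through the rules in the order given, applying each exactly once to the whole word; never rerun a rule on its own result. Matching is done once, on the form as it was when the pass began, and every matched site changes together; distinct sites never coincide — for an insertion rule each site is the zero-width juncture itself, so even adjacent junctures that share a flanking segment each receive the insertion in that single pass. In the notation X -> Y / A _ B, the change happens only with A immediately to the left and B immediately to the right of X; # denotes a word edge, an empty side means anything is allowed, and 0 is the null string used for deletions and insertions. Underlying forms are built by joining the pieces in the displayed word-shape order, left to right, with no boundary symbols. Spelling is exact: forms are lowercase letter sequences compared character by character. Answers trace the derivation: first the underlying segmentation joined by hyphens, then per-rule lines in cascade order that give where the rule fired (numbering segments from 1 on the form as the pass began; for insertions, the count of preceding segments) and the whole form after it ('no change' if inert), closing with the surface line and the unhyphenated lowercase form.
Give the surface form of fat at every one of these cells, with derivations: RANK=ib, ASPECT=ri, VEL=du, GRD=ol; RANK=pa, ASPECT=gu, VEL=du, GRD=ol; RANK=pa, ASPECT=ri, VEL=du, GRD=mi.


cell RANK=ib, ASPECT=ri, VEL=du, GRD=ol:
underlying: po-fat-e-if-p
1. a, i -> 0 / V _: fires at position(s) 7: pofatefp
2. 0 -> a / C _ C #: inserts after position(s) 7: pofatefap
surface: pofatefap

cell RANK=pa, ASPECT=gu, VEL=du, GRD=ol:
underlying: d-fat-e-if-vu
1. a, i -> 0 / V _: fires at position(s) 6: dfatefvu
2. 0 -> a / C _ C #: no change
surface: dfatefvu

cell RANK=pa, ASPECT=ri, VEL=du, GRD=mi:
underlying: d-fat-e-dz-p
1. a, i -> 0 / V _: no change
2. 0 -> a / C _ C #: inserts after position(s) 7: dfatedzap
surface: dfatedzap


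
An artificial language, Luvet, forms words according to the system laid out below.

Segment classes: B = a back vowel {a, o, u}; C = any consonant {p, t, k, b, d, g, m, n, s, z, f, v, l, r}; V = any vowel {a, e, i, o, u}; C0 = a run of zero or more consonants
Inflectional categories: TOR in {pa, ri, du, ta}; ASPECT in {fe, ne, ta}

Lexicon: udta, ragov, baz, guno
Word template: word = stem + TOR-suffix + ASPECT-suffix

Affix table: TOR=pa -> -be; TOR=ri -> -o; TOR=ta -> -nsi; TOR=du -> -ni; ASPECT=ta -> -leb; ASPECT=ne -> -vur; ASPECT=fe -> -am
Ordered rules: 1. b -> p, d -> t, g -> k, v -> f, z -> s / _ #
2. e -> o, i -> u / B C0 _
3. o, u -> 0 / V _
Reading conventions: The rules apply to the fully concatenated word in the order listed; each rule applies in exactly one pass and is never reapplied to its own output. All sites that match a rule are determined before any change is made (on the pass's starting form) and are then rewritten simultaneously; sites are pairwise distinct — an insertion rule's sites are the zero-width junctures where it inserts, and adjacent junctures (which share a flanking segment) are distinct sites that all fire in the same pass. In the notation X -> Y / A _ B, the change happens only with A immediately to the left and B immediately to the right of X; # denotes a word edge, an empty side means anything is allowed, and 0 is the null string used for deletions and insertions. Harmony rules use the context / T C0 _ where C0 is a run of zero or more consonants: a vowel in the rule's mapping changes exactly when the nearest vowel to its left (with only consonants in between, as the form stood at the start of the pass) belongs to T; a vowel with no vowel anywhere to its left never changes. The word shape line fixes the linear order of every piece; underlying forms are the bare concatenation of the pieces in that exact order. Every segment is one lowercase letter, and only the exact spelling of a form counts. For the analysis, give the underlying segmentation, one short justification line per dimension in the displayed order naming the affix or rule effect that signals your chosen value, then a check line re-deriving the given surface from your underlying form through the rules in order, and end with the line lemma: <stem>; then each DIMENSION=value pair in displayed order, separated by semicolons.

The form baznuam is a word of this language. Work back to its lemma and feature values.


underlying: baz-ni-am
TOR=du - signalled by the affix -ni
ASPECT=fe - signalled by the affix -am
check: bazniam -> bazniam -> baznuam -> baznuam
lemma: baz; TOR=du; ASPECT=fe
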